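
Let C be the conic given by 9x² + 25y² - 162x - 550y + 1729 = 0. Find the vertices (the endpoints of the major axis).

(-6, 11) and (24, 11)

Rearranging, 9(x² - 18x) + 25(y² - 22y) = -1729.
Complete the square in x and y: 9(x - 9)² + 25(y - 11)² = -1729 + 729 + 3025 = 2025
Divide by 2025: (x - 9)²/225 + (y - 11)²/81 = 1
Ellipse, center (9, 11), major axis horizontal; a² = 225, b² = 81.
a = 15. Vertices at (h ± a, k).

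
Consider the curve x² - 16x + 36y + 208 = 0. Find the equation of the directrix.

y = 5

Only x is squared. Complete the square in x: (x - 8)² = -36(y + 4).
Vertex (8, -4); 4p = -36 so p = -9. Opens down.
Directrix is the horizontal line y = k − p = -4 − (-9) = 5.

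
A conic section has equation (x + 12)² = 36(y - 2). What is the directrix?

Vertex (-12, 2); 4p = 36 so p = 9. Opens up.
Directrix is the horizontal line y = k − p = 2 − (9) = -7.

y = -7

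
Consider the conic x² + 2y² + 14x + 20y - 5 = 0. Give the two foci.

Group: (x² + 14x) + 2(y² + 10y) = 5
(x + 7)² + 2(y + 5)² = 5 + 49 + 50 = 104
Dividing both sides by 104: (x + 7)²/104 + (y + 5)²/52 = 1
Ellipse, center (-7, -5), major axis horizontal; a² = 104, b² = 52.
c² = a² - b² = 104 - 52 = 52, so c = 2√13.
Foci lie on the horizontal axis through the center: (h ± c, k).

(-7 - 2√13, -5) and (-7 + 2√13, -5)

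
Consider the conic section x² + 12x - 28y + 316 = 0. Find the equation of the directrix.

Only x is squared. Complete the square in x: (x + 6)² = 28(y - 10).
Vertex (-6, 10); 4p = 28 so p = 7. Opens up.
Directrix is the horizontal line y = k − p = 10 − (7) = 3.

y = 3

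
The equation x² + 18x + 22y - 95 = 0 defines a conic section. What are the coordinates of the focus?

Only x is squared. Complete the square in x: (x + 9)² = -22(y - 8).
Vertex (-9, 8); 4p = -22 so p = -11/2. Opens down.
Focus is p units from the vertex along the axis: (h, k + p).

(-9, 5/2)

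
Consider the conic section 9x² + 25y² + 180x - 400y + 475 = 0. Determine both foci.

(-22, 8) and (2, 8)

9(x² + 20x) + 25(y² - 16y) = -475
Complete the square in x and y: 9(x + 10)² + 25(y - 8)² = -475 + 900 + 1600 = 2025
Dividing both sides by 2025: (x + 10)²/225 + (y - 8)²/81 = 1
Ellipse, center (-10, 8), major axis horizontal; a² = 225, b² = 81.
c² = a² - b² = 225 - 81 = 144, so c = 12.
Foci lie on the horizontal axis through the center: (h ± c, k).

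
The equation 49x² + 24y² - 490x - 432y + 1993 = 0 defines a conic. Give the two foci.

(5, 4) and (5, 14)

Collect terms: 49(x² - 10x) + 24(y² - 18y) = -1993
Complete the square in x and y: 49(x - 5)² + 24(y - 9)² = -1993 + 1225 + 1944 = 1176
Divide by 1176: (x - 5)²/24 + (y - 9)²/49 = 1
Ellipse, center (5, 9), major axis vertical; a² = 49, b² = 24.
c² = a² - b² = 49 - 24 = 25, so c = 5.
Foci lie on the vertical axis through the center: (h, k ± c).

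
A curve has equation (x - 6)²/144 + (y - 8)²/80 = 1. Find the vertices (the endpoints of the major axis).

Center (6, 8). The larger denominator 144 sits under the x-term, so the major axis is horizontal; a² = 144, b² = 80.
a = 12. Vertices at (h ± a, k).

(-6, 8) and (18, 8)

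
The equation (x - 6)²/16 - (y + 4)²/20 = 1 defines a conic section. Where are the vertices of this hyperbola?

(2, -4) and (10, -4)

Center (6, -4). The positive term is the x-term, so the transverse axis is horizontal; a² = 16, b² = 20.
a = 4. Vertices at (h ± a, k).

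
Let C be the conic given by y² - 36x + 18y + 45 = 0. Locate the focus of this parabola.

Only y is squared. Complete the square in y: (y + 9)² = 36(x + 1).
Vertex (-1, -9); 4p = 36 so p = 9. Opens right.
Focus is p units from the vertex along the axis: (h + p, k).

(8, -9)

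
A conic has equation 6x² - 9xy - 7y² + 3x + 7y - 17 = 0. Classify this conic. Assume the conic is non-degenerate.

hyperbola

A = 6, B = -9, C = -7.
Discriminant B² − 4AC = (-9)² − 4·6·(-7) = 249.
B² − 4AC > 0 ⇒ hyperbola.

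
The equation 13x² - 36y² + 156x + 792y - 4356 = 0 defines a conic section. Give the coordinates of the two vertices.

(-12, 11) and (0, 11)

Collect terms: 13(x² + 12x) -36(y² - 22y) = 4356
Complete the square in x and y: 13(x + 6)² -36(y - 11)² = 4356 + 468 - 4356 = 468
Divide through by 468 to get (x + 6)²/36 - (y - 11)²/13 = 1.
Hyperbola, center (-6, 11), transverse axis horizontal; a² = 36, b² = 13.
a = 6. Vertices at (h ± a, k).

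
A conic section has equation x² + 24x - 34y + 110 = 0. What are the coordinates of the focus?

(-12, 15/2)

Only x is squared. Complete the square in x: (x + 12)² = 34(y + 1).
Vertex (-12, -1); 4p = 34 so p = 17/2. Opens up.
Focus is p units from the vertex along the axis: (h, k + p).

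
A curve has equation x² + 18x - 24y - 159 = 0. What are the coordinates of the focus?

Only x is squared. Complete the square in x: (x + 9)² = 24(y + 10).
Vertex (-9, -10); 4p = 24 so p = 6. Opens up.
Focus is p units from the vertex along the axis: (h, k + p).

(-9, -4)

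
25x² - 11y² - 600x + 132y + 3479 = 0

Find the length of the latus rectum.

22/5

Group the x- and y-terms: 25(x² - 24x) -11(y² - 12y) = -3479
Complete the square in x and y: 25(x - 12)² -11(y - 6)² = -3479 + 3600 - 396 = -275
Dividing both sides by -275: (y - 6)²/25 - (x - 12)²/11 = 1
Hyperbola, center (12, 6), transverse axis vertical; a² = 25, b² = 11.
Latus rectum length = 2b²/a = 2·11/5 = 22/5.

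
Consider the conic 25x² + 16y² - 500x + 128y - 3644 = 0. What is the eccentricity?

Group: 25(x² - 20x) + 16(y² + 8y) = 3644
Completing the square gives 25(x - 10)² + 16(y + 4)² = 3644 + 2500 + 256 = 6400.
Dividing both sides by 6400: (x - 10)²/256 + (y + 4)²/400 = 1
Ellipse, center (10, -4), major axis vertical; a² = 400, b² = 256.
c² = a² - b² = 144, so c = 12.
e = c/a = 12/20 = 3/5.

e = 3/5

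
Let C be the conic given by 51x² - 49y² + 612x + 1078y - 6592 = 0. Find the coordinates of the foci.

Rearranging, 51(x² + 12x) -49(y² - 22y) = 6592.
Completing the square gives 51(x + 6)² -49(y - 11)² = 6592 + 1836 - 5929 = 2499.
Divide by 2499: (x + 6)²/49 - (y - 11)²/51 = 1
Hyperbola, center (-6, 11), transverse axis horizontal; a² = 49, b² = 51.
c² = a² + b² = 49 + 51 = 100, so c = 10.
Foci lie on the horizontal axis through the center: (h ± c, k).

(-16, 11) and (4, 11)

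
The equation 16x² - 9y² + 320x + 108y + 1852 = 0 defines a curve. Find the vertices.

Group the x- and y-terms: 16(x² + 20x) -9(y² - 12y) = -1852
Complete the square: 16(x + 10)² -9(y - 6)² = -1852 + 1600 - 324 = -576
Divide through by -576 to get (y - 6)²/64 - (x + 10)²/36 = 1.
Hyperbola, center (-10, 6), transverse axis vertical; a² = 64, b² = 36.
a = 8. Vertices at (h, k ± a).

(-10, -2) and (-10, 14)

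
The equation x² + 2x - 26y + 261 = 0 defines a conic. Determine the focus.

Only x is squared. Complete the square in x: (x + 1)² = 26(y - 10).
Vertex (-1, 10); 4p = 26 so p = 13/2. Opens up.
Focus is p units from the vertex along the axis: (h, k + p).

(-1, 33/2)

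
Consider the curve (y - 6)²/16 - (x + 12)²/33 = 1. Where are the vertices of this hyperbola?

Center (-12, 6). The positive term is the y-term, so the transverse axis is vertical; a² = 16, b² = 33.
a = 4. Vertices at (h, k ± a).

(-12, 2) and (-12, 10)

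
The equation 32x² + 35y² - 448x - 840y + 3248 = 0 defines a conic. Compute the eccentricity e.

Rearranging, 32(x² - 14x) + 35(y² - 24y) = -3248.
Complete the square: 32(x - 7)² + 35(y - 12)² = -3248 + 1568 + 5040 = 3360
Divide through by 3360 to get (x - 7)²/105 + (y - 12)²/96 = 1.
Ellipse, center (7, 12), major axis horizontal; a² = 105, b² = 96.
c² = a² - b² = 9, so c = 3.
e = c/a = 3/√105 = √105/35.

e = √105/35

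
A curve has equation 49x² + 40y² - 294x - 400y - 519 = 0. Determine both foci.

Group the x- and y-terms: 49(x² - 6x) + 40(y² - 10y) = 519
Complete the square: 49(x - 3)² + 40(y - 5)² = 519 + 441 + 1000 = 1960
Divide by 1960: (x - 3)²/40 + (y - 5)²/49 = 1
Ellipse, center (3, 5), major axis vertical; a² = 49, b² = 40.
c² = a² - b² = 49 - 40 = 9, so c = 3.
Foci lie on the vertical axis through the center: (h, k ± c).

(3, 2) and (3, 8)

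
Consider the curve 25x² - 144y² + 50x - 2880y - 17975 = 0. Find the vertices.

Rearranging, 25(x² + 2x) -144(y² + 20y) = 17975.
Complete the square in x and y: 25(x + 1)² -144(y + 10)² = 17975 + 25 - 14400 = 3600
Divide through by 3600 to get (x + 1)²/144 - (y + 10)²/25 = 1.
Hyperbola, center (-1, -10), transverse axis horizontal; a² = 144, b² = 25.
a = 12. Vertices at (h ± a, k).

(-13, -10) and (11, -10)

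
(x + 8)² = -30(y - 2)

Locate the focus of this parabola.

(-8, -11/2)

Vertex (-8, 2); 4p = -30 so p = -15/2. Opens down.
Focus is p units from the vertex along the axis: (h, k + p).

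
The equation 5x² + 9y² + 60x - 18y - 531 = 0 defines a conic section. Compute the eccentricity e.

e = 2/3

Group: 5(x² + 12x) + 9(y² - 2y) = 531
Complete the square in x and y: 5(x + 6)² + 9(y - 1)² = 531 + 180 + 9 = 720
Divide through by 720 to get (x + 6)²/144 + (y - 1)²/80 = 1.
Ellipse, center (-6, 1), major axis horizontal; a² = 144, b² = 80.
c² = a² - b² = 64, so c = 8.
e = c/a = 8/12 = 2/3.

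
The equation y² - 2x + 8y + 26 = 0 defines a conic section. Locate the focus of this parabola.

(11/2, -4)

Only y is squared. Complete the square in y: (y + 4)² = 2(x - 5).
Vertex (5, -4); 4p = 2 so p = 1/2. Opens right.
Focus is p units from the vertex along the axis: (h + p, k).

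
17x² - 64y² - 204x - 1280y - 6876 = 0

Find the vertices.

Collect terms: 17(x² - 12x) -64(y² + 20y) = 6876
Complete the square: 17(x - 6)² -64(y + 10)² = 6876 + 612 - 6400 = 1088
Dividing both sides by 1088: (x - 6)²/64 - (y + 10)²/17 = 1
Hyperbola, center (6, -10), transverse axis horizontal; a² = 64, b² = 17.
a = 8. Vertices at (h ± a, k).

(-2, -10) and (14, -10)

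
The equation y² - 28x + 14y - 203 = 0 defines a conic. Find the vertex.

Only y is squared. Complete the square in y: (y + 7)² = 28(x + 9).
Vertex (-9, -7); 4p = 28 so p = 7. Opens right.

(-9, -7)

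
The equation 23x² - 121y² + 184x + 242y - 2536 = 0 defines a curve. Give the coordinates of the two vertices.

(-15, 1) and (7, 1)

23(x² + 8x) -121(y² - 2y) = 2536
Complete the square in x and y: 23(x + 4)² -121(y - 1)² = 2536 + 368 - 121 = 2783
Dividing both sides by 2783: (x + 4)²/121 - (y - 1)²/23 = 1
Hyperbola, center (-4, 1), transverse axis horizontal; a² = 121, b² = 23.
a = 11. Vertices at (h ± a, k).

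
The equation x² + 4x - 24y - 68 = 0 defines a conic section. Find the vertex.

Only x is squared. Complete the square in x: (x + 2)² = 24(y + 3).
Vertex (-2, -3); 4p = 24 so p = 6. Opens up.

(-2, -3)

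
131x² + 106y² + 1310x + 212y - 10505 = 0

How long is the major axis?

2√131

131(x² + 10x) + 106(y² + 2y) = 10505
Complete the square: 131(x + 5)² + 106(y + 1)² = 10505 + 3275 + 106 = 13886
Dividing both sides by 13886: (x + 5)²/106 + (y + 1)²/131 = 1
Ellipse, center (-5, -1), major axis vertical; a² = 131, b² = 106.
a² = 131 so a = √131; the major axis has length 2a = 2√131.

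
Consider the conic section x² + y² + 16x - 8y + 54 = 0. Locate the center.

(-8, 4)

Group the x- and y-terms: (x² + 16x) + (y² - 8y) = -54
Completing the square gives (x + 8)² + (y - 4)² = -54 + 64 + 16 = 26.
So (x + 8)² + (y - 4)² = 26.
Circle centered at (-8, 4) with r² = 26.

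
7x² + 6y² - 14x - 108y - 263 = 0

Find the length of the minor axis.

Collect terms: 7(x² - 2x) + 6(y² - 18y) = 263
Completing the square gives 7(x - 1)² + 6(y - 9)² = 263 + 7 + 486 = 756.
Dividing both sides by 756: (x - 1)²/108 + (y - 9)²/126 = 1
Ellipse, center (1, 9), major axis vertical; a² = 126, b² = 108.
b² = 108 so b = 6√3; the minor axis has length 2b = 12√3.

12√3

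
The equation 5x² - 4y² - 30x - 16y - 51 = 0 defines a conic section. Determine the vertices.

Group the x- and y-terms: 5(x² - 6x) -4(y² + 4y) = 51
Completing the square gives 5(x - 3)² -4(y + 2)² = 51 + 45 - 16 = 80.
Divide by 80: (x - 3)²/16 - (y + 2)²/20 = 1
Hyperbola, center (3, -2), transverse axis horizontal; a² = 16, b² = 20.
a = 4. Vertices at (h ± a, k).

(-1, -2) and (7, -2)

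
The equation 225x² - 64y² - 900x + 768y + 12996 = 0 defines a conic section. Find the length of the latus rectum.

Group: 225(x² - 4x) -64(y² - 12y) = -12996
Complete the square: 225(x - 2)² -64(y - 6)² = -12996 + 900 - 2304 = -14400
Divide through by -14400 to get (y - 6)²/225 - (x - 2)²/64 = 1.
Hyperbola, center (2, 6), transverse axis vertical; a² = 225, b² = 64.
Latus rectum length = 2b²/a = 2·64/15 = 128/15.

128/15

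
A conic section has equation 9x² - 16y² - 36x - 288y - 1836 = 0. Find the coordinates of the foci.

Group the x- and y-terms: 9(x² - 4x) -16(y² + 18y) = 1836
9(x - 2)² -16(y + 9)² = 1836 + 36 - 1296 = 576
Dividing both sides by 576: (x - 2)²/64 - (y + 9)²/36 = 1
Hyperbola, center (2, -9), transverse axis horizontal; a² = 64, b² = 36.
c² = a² + b² = 64 + 36 = 100, so c = 10.
Foci lie on the horizontal axis through the center: (h ± c, k).

(-8, -9) and (12, -9)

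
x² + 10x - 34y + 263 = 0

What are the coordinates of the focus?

Only x is squared. Complete the square in x: (x + 5)² = 34(y - 7).
Vertex (-5, 7); 4p = 34 so p = 17/2. Opens up.
Focus is p units from the vertex along the axis: (h, k + p).

(-5, 31/2)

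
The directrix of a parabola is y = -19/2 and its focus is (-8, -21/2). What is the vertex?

(-8, -10)

The vertex is the midpoint between the focus and the directrix along the axis of symmetry.
Axis is vertical (directrix is horizontal). Vertex y-coordinate = (-21/2 + (-19/2))/2 = -10; x-coordinate = -8.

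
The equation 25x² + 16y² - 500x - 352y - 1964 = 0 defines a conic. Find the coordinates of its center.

(10, 11)

Rearranging, 25(x² - 20x) + 16(y² - 22y) = 1964.
Complete the square in x and y: 25(x - 10)² + 16(y - 11)² = 1964 + 2500 + 1936 = 6400
Divide by 6400: (x - 10)²/256 + (y - 11)²/400 = 1
Ellipse with center (10, 11).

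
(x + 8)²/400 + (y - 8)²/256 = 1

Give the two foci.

Center (-8, 8). The larger denominator 400 sits under the x-term, so the major axis is horizontal; a² = 400, b² = 256.
c² = a² - b² = 400 - 256 = 144, so c = 12.
Foci lie on the horizontal axis through the center: (h ± c, k).

(-20, 8) and (4, 8)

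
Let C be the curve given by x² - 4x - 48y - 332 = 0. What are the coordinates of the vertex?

(2, -7)

Only x is squared. Complete the square in x: (x - 2)² = 48(y + 7).
Vertex (2, -7); 4p = 48 so p = 12. Opens up.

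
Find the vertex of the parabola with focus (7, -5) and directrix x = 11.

(9, -5)

The vertex is the midpoint between the focus and the directrix along the axis of symmetry.
Axis is horizontal (directrix is vertical). Vertex x-coordinate = (7 + 11)/2 = 9; y-coordinate = -5.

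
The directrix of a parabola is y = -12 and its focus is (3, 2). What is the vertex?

(3, -5)

The vertex is the midpoint between the focus and the directrix along the axis of symmetry.
Axis is vertical (directrix is horizontal). Vertex y-coordinate = (2 + (-12))/2 = -5; x-coordinate = 3.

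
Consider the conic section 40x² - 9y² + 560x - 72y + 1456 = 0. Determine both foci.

(-14, -4) and (0, -4)

Group the x- and y-terms: 40(x² + 14x) -9(y² + 8y) = -1456
40(x + 7)² -9(y + 4)² = -1456 + 1960 - 144 = 360
Dividing both sides by 360: (x + 7)²/9 - (y + 4)²/40 = 1
Hyperbola, center (-7, -4), transverse axis horizontal; a² = 9, b² = 40.
c² = a² + b² = 9 + 40 = 49, so c = 7.
Foci lie on the horizontal axis through the center: (h ± c, k).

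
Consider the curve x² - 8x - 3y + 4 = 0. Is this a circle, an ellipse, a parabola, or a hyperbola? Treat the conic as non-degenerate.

No xy term. Coefficients of x² and y² are A = 1, C = 0.
Exactly one squared variable ⇒ parabola.

parabola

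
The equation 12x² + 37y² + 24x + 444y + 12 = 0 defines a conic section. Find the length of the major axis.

2√111

Group: 12(x² + 2x) + 37(y² + 12y) = -12
12(x + 1)² + 37(y + 6)² = -12 + 12 + 1332 = 1332
Divide through by 1332 to get (x + 1)²/111 + (y + 6)²/36 = 1.
Ellipse, center (-1, -6), major axis horizontal; a² = 111, b² = 36.
a² = 111 so a = √111; the major axis has length 2a = 2√111.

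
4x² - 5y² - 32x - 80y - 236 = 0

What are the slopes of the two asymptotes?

2√5/5 and -2√5/5

Group: 4(x² - 8x) -5(y² + 16y) = 236
Complete the square in x and y: 4(x - 4)² -5(y + 8)² = 236 + 64 - 320 = -20
Dividing both sides by -20: (y + 8)²/4 - (x - 4)²/5 = 1
Hyperbola, center (4, -8), transverse axis vertical; a² = 4, b² = 5.
For a vertical hyperbola the asymptotes have slope ±a/b.
Here that is ±2/√5 = ±2√5/5.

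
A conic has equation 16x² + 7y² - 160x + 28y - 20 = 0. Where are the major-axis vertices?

Collect terms: 16(x² - 10x) + 7(y² + 4y) = 20
Complete the square: 16(x - 5)² + 7(y + 2)² = 20 + 400 + 28 = 448
Divide by 448: (x - 5)²/28 + (y + 2)²/64 = 1
Ellipse, center (5, -2), major axis vertical; a² = 64, b² = 28.
a = 8. Vertices at (h, k ± a).

(5, -10) and (5, 6)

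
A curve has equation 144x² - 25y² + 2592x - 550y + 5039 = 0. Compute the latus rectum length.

Rearranging, 144(x² + 18x) -25(y² + 22y) = -5039.
Complete the square: 144(x + 9)² -25(y + 11)² = -5039 + 11664 - 3025 = 3600
Divide by 3600: (x + 9)²/25 - (y + 11)²/144 = 1
Hyperbola, center (-9, -11), transverse axis horizontal; a² = 25, b² = 144.
Latus rectum length = 2b²/a = 2·144/5 = 288/5.

288/5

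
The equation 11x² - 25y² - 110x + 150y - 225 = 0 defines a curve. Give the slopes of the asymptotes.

Rearranging, 11(x² - 10x) -25(y² - 6y) = 225.
Complete the square in x and y: 11(x - 5)² -25(y - 3)² = 225 + 275 - 225 = 275
Divide through by 275 to get (x - 5)²/25 - (y - 3)²/11 = 1.
Hyperbola, center (5, 3), transverse axis horizontal; a² = 25, b² = 11.
For a horizontal hyperbola the asymptotes have slope ±b/a.
Here that is ±√11/5.

√11/5 and -√11/5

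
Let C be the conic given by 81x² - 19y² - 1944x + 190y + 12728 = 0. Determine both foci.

Rearranging, 81(x² - 24x) -19(y² - 10y) = -12728.
Complete the square in x and y: 81(x - 12)² -19(y - 5)² = -12728 + 11664 - 475 = -1539
Divide through by -1539 to get (y - 5)²/81 - (x - 12)²/19 = 1.
Hyperbola, center (12, 5), transverse axis vertical; a² = 81, b² = 19.
c² = a² + b² = 81 + 19 = 100, so c = 10.
Foci lie on the vertical axis through the center: (h, k ± c).

(12, -5) and (12, 15)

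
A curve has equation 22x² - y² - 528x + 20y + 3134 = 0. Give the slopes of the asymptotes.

Rearranging, 22(x² - 24x) -(y² - 20y) = -3134.
22(x - 12)² -(y - 10)² = -3134 + 3168 - 100 = -66
Dividing both sides by -66: (y - 10)²/66 - (x - 12)²/3 = 1
Hyperbola, center (12, 10), transverse axis vertical; a² = 66, b² = 3.
For a vertical hyperbola the asymptotes have slope ±a/b.
Here that is ±√66/√3 = ±√22.

√22 and -√22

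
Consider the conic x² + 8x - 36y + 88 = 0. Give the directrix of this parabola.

y = -7

Only x is squared. Complete the square in x: (x + 4)² = 36(y - 2).
Vertex (-4, 2); 4p = 36 so p = 9. Opens up.
Directrix is the horizontal line y = k − p = 2 − (9) = -7.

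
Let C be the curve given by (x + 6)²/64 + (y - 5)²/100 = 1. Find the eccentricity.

e = 3/5

Center (-6, 5). The larger denominator 100 sits under the y-term, so the major axis is vertical; a² = 100, b² = 64.
c² = a² - b² = 36, so c = 6.
e = c/a = 6/10 = 3/5.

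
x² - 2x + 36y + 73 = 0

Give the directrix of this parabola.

y = 7

Only x is squared. Complete the square in x: (x - 1)² = -36(y + 2).
Vertex (1, -2); 4p = -36 so p = -9. Opens down.
Directrix is the horizontal line y = k − p = -2 − (-9) = 7.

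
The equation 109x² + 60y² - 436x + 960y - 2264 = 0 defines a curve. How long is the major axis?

Rearranging, 109(x² - 4x) + 60(y² + 16y) = 2264.
Complete the square: 109(x - 2)² + 60(y + 8)² = 2264 + 436 + 3840 = 6540
Divide through by 6540 to get (x - 2)²/60 + (y + 8)²/109 = 1.
Ellipse, center (2, -8), major axis vertical; a² = 109, b² = 60.
a² = 109 so a = √109; the major axis has length 2a = 2√109.

2√109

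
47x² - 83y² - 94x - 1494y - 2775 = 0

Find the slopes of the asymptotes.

Group the x- and y-terms: 47(x² - 2x) -83(y² + 18y) = 2775
Complete the square in x and y: 47(x - 1)² -83(y + 9)² = 2775 + 47 - 6723 = -3901
Dividing both sides by -3901: (y + 9)²/47 - (x - 1)²/83 = 1
Hyperbola, center (1, -9), transverse axis vertical; a² = 47, b² = 83.
For a vertical hyperbola the asymptotes have slope ±a/b.
Here that is ±√47/√83 = ±√3901/83.

√3901/83 and -√3901/83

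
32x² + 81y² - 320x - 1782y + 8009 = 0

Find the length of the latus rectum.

Rearranging, 32(x² - 10x) + 81(y² - 22y) = -8009.
Complete the square in x and y: 32(x - 5)² + 81(y - 11)² = -8009 + 800 + 9801 = 2592
Dividing both sides by 2592: (x - 5)²/81 + (y - 11)²/32 = 1
Ellipse, center (5, 11), major axis horizontal; a² = 81, b² = 32.
Latus rectum length = 2b²/a = 2·32/9 = 64/9.

64/9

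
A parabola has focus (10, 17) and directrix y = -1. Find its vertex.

(10, 8)

The vertex is the midpoint between the focus and the directrix along the axis of symmetry.
Axis is vertical (directrix is horizontal). Vertex y-coordinate = (17 + (-1))/2 = 8; x-coordinate = 10.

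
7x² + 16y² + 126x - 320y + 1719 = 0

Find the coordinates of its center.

(-9, 10)

Group the x- and y-terms: 7(x² + 18x) + 16(y² - 20y) = -1719
7(x + 9)² + 16(y - 10)² = -1719 + 567 + 1600 = 448
Dividing both sides by 448: (x + 9)²/64 + (y - 10)²/28 = 1
Ellipse with center (-9, 10).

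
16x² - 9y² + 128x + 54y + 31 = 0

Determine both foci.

(-9, 3) and (1, 3)

Collect terms: 16(x² + 8x) -9(y² - 6y) = -31
Completing the square gives 16(x + 4)² -9(y - 3)² = -31 + 256 - 81 = 144.
Divide by 144: (x + 4)²/9 - (y - 3)²/16 = 1
Hyperbola, center (-4, 3), transverse axis horizontal; a² = 9, b² = 16.
c² = a² + b² = 9 + 16 = 25, so c = 5.
Foci lie on the horizontal axis through the center: (h ± c, k).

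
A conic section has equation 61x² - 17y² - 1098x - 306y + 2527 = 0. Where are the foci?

Collect terms: 61(x² - 18x) -17(y² + 18y) = -2527
Complete the square: 61(x - 9)² -17(y + 9)² = -2527 + 4941 - 1377 = 1037
Divide through by 1037 to get (x - 9)²/17 - (y + 9)²/61 = 1.
Hyperbola, center (9, -9), transverse axis horizontal; a² = 17, b² = 61.
c² = a² + b² = 17 + 61 = 78, so c = √78.
Foci lie on the horizontal axis through the center: (h ± c, k).

(9 - √78, -9) and (9 + √78, -9)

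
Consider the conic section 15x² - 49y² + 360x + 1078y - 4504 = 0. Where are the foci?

Collect terms: 15(x² + 24x) -49(y² - 22y) = 4504
Complete the square in x and y: 15(x + 12)² -49(y - 11)² = 4504 + 2160 - 5929 = 735
Dividing both sides by 735: (x + 12)²/49 - (y - 11)²/15 = 1
Hyperbola, center (-12, 11), transverse axis horizontal; a² = 49, b² = 15.
c² = a² + b² = 49 + 15 = 64, so c = 8.
Foci lie on the horizontal axis through the center: (h ± c, k).

(-20, 11) and (-4, 11)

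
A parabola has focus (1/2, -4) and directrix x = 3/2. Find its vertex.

(1, -4)

The vertex is the midpoint between the focus and the directrix along the axis of symmetry.
Axis is horizontal (directrix is vertical). Vertex x-coordinate = (1/2 + 3/2)/2 = 1; y-coordinate = -4.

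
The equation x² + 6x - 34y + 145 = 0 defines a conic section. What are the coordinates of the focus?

(-3, 25/2)

Only x is squared. Complete the square in x: (x + 3)² = 34(y - 4).
Vertex (-3, 4); 4p = 34 so p = 17/2. Opens up.
Focus is p units from the vertex along the axis: (h, k + p).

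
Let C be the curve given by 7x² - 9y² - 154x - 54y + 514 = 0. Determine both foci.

(3, -3) and (19, -3)

Group the x- and y-terms: 7(x² - 22x) -9(y² + 6y) = -514
Complete the square in x and y: 7(x - 11)² -9(y + 3)² = -514 + 847 - 81 = 252
Divide by 252: (x - 11)²/36 - (y + 3)²/28 = 1
Hyperbola, center (11, -3), transverse axis horizontal; a² = 36, b² = 28.
c² = a² + b² = 36 + 28 = 64, so c = 8.
Foci lie on the horizontal axis through the center: (h ± c, k).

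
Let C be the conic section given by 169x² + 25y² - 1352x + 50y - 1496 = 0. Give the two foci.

(4, -13) and (4, 11)

Rearranging, 169(x² - 8x) + 25(y² + 2y) = 1496.
169(x - 4)² + 25(y + 1)² = 1496 + 2704 + 25 = 4225
Dividing both sides by 4225: (x - 4)²/25 + (y + 1)²/169 = 1
Ellipse, center (4, -1), major axis vertical; a² = 169, b² = 25.
c² = a² - b² = 169 - 25 = 144, so c = 12.
Foci lie on the vertical axis through the center: (h, k ± c).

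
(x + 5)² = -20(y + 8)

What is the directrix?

Vertex (-5, -8); 4p = -20 so p = -5. Opens down.
Directrix is the horizontal line y = k − p = -8 − (-5) = -3.

y = -3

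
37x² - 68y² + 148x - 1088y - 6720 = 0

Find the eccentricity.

e = √1785/34

Collect terms: 37(x² + 4x) -68(y² + 16y) = 6720
37(x + 2)² -68(y + 8)² = 6720 + 148 - 4352 = 2516
Divide by 2516: (x + 2)²/68 - (y + 8)²/37 = 1
Hyperbola, center (-2, -8), transverse axis horizontal; a² = 68, b² = 37.
c² = a² + b² = 105, so c = √105.
e = c/a = √105/2√17 = √1785/34.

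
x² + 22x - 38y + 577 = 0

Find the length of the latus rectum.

38

Only x is squared. Complete the square in x: (x + 11)² = 38(y - 12).
Vertex (-11, 12); 4p = 38 so p = 19/2. Opens up.
Latus rectum length = |4p| = 38.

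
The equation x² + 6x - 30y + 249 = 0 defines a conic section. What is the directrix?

y = 1/2

Only x is squared. Complete the square in x: (x + 3)² = 30(y - 8).
Vertex (-3, 8); 4p = 30 so p = 15/2. Opens up.
Directrix is the horizontal line y = k − p = 8 − (15/2) = 1/2.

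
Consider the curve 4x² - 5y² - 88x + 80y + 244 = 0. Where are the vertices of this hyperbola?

(11, 4) and (11, 12)

4(x² - 22x) -5(y² - 16y) = -244
Complete the square in x and y: 4(x - 11)² -5(y - 8)² = -244 + 484 - 320 = -80
Divide by -80: (y - 8)²/16 - (x - 11)²/20 = 1
Hyperbola, center (11, 8), transverse axis vertical; a² = 16, b² = 20.
a = 4. Vertices at (h, k ± a).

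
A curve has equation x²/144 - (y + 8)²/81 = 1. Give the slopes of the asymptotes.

3/4 and -3/4

Center (0, -8). The positive term is the x-term, so the transverse axis is horizontal; a² = 144, b² = 81.
For a horizontal hyperbola the asymptotes have slope ±b/a.
Here that is ±9/12 = ±3/4.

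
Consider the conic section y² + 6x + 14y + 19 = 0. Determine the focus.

(7/2, -7)

Only y is squared. Complete the square in y: (y + 7)² = -6(x - 5).
Vertex (5, -7); 4p = -6 so p = -3/2. Opens left.
Focus is p units from the vertex along the axis: (h + p, k).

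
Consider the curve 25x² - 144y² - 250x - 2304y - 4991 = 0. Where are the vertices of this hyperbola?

(5, -13) and (5, -3)

Rearranging, 25(x² - 10x) -144(y² + 16y) = 4991.
25(x - 5)² -144(y + 8)² = 4991 + 625 - 9216 = -3600
Divide through by -3600 to get (y + 8)²/25 - (x - 5)²/144 = 1.
Hyperbola, center (5, -8), transverse axis vertical; a² = 25, b² = 144.
a = 5. Vertices at (h, k ± a).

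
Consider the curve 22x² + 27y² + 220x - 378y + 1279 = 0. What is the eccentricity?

Group: 22(x² + 10x) + 27(y² - 14y) = -1279
Complete the square in x and y: 22(x + 5)² + 27(y - 7)² = -1279 + 550 + 1323 = 594
Divide by 594: (x + 5)²/27 + (y - 7)²/22 = 1
Ellipse, center (-5, 7), major axis horizontal; a² = 27, b² = 22.
c² = a² - b² = 5, so c = √5.
e = c/a = √5/3√3 = √15/9.

e = √15/9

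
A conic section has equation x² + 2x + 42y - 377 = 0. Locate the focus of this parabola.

Only x is squared. Complete the square in x: (x + 1)² = -42(y - 9).
Vertex (-1, 9); 4p = -42 so p = -21/2. Opens down.
Focus is p units from the vertex along the axis: (h, k + p).

(-1, -3/2)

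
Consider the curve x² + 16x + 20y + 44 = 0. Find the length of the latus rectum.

Only x is squared. Complete the square in x: (x + 8)² = -20(y - 1).
Vertex (-8, 1); 4p = -20 so p = -5. Opens down.
Latus rectum length = |4p| = 20.

20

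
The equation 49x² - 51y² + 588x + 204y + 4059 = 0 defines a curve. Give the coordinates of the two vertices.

49(x² + 12x) -51(y² - 4y) = -4059
Completing the square gives 49(x + 6)² -51(y - 2)² = -4059 + 1764 - 204 = -2499.
Dividing both sides by -2499: (y - 2)²/49 - (x + 6)²/51 = 1
Hyperbola, center (-6, 2), transverse axis vertical; a² = 49, b² = 51.
a = 7. Vertices at (h, k ± a).

(-6, -5) and (-6, 9)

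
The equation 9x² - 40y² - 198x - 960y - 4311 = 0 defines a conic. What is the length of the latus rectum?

80/3

Group: 9(x² - 22x) -40(y² + 24y) = 4311
Complete the square in x and y: 9(x - 11)² -40(y + 12)² = 4311 + 1089 - 5760 = -360
Divide through by -360 to get (y + 12)²/9 - (x - 11)²/40 = 1.
Hyperbola, center (11, -12), transverse axis vertical; a² = 9, b² = 40.
Latus rectum length = 2b²/a = 2·40/3 = 80/3.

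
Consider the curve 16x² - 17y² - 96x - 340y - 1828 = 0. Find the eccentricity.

Group: 16(x² - 6x) -17(y² + 20y) = 1828
Completing the square gives 16(x - 3)² -17(y + 10)² = 1828 + 144 - 1700 = 272.
Dividing both sides by 272: (x - 3)²/17 - (y + 10)²/16 = 1
Hyperbola, center (3, -10), transverse axis horizontal; a² = 17, b² = 16.
c² = a² + b² = 33, so c = √33.
e = c/a = √33/√17 = √561/17.

e = √561/17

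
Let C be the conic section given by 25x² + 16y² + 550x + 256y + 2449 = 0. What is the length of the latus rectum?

Rearranging, 25(x² + 22x) + 16(y² + 16y) = -2449.
25(x + 11)² + 16(y + 8)² = -2449 + 3025 + 1024 = 1600
Divide through by 1600 to get (x + 11)²/64 + (y + 8)²/100 = 1.
Ellipse, center (-11, -8), major axis vertical; a² = 100, b² = 64.
Latus rectum length = 2b²/a = 2·64/10 = 64/5.

64/5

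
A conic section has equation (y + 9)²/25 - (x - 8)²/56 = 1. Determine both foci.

(8, -18) and (8, 0)

Center (8, -9). The positive term is the y-term, so the transverse axis is vertical; a² = 25, b² = 56.
c² = a² + b² = 25 + 56 = 81, so c = 9.
Foci lie on the vertical axis through the center: (h, k ± c).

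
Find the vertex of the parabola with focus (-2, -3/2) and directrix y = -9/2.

(-2, -3)

The vertex is the midpoint between the focus and the directrix along the axis of symmetry.
Axis is vertical (directrix is horizontal). Vertex y-coordinate = (-3/2 + (-9/2))/2 = -3; x-coordinate = -2.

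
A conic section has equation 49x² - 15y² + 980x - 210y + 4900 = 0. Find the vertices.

(-10, -14) and (-10, 0)

Group: 49(x² + 20x) -15(y² + 14y) = -4900
Completing the square gives 49(x + 10)² -15(y + 7)² = -4900 + 4900 - 735 = -735.
Divide through by -735 to get (y + 7)²/49 - (x + 10)²/15 = 1.
Hyperbola, center (-10, -7), transverse axis vertical; a² = 49, b² = 15.
a = 7. Vertices at (h, k ± a).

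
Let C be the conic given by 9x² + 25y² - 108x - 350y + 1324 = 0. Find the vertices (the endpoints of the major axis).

Group the x- and y-terms: 9(x² - 12x) + 25(y² - 14y) = -1324
Complete the square: 9(x - 6)² + 25(y - 7)² = -1324 + 324 + 1225 = 225
Divide through by 225 to get (x - 6)²/25 + (y - 7)²/9 = 1.
Ellipse, center (6, 7), major axis horizontal; a² = 25, b² = 9.
a = 5. Vertices at (h ± a, k).

(1, 7) and (11, 7)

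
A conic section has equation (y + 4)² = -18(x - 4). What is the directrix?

x = 17/2

Vertex (4, -4); 4p = -18 so p = -9/2. Opens left.
Directrix is the vertical line x = h − p = 4 − (-9/2) = 17/2.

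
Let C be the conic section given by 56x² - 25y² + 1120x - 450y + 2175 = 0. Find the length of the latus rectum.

Collect terms: 56(x² + 20x) -25(y² + 18y) = -2175
Complete the square: 56(x + 10)² -25(y + 9)² = -2175 + 5600 - 2025 = 1400
Divide through by 1400 to get (x + 10)²/25 - (y + 9)²/56 = 1.
Hyperbola, center (-10, -9), transverse axis horizontal; a² = 25, b² = 56.
Latus rectum length = 2b²/a = 2·56/5 = 112/5.

112/5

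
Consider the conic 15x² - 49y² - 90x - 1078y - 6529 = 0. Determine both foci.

(-5, -11) and (11, -11)

Group: 15(x² - 6x) -49(y² + 22y) = 6529
Complete the square: 15(x - 3)² -49(y + 11)² = 6529 + 135 - 5929 = 735
Divide by 735: (x - 3)²/49 - (y + 11)²/15 = 1
Hyperbola, center (3, -11), transverse axis horizontal; a² = 49, b² = 15.
c² = a² + b² = 49 + 15 = 64, so c = 8.
Foci lie on the horizontal axis through the center: (h ± c, k).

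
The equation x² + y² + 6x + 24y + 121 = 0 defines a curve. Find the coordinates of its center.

(-3, -12)

(x² + 6x) + (y² + 24y) = -121
(x + 3)² + (y + 12)² = -121 + 9 + 144 = 32
So (x + 3)² + (y + 12)² = 32.
Circle centered at (-3, -12) with r² = 32.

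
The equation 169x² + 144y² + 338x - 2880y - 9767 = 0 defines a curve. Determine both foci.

Group the x- and y-terms: 169(x² + 2x) + 144(y² - 20y) = 9767
Complete the square: 169(x + 1)² + 144(y - 10)² = 9767 + 169 + 14400 = 24336
Divide through by 24336 to get (x + 1)²/144 + (y - 10)²/169 = 1.
Ellipse, center (-1, 10), major axis vertical; a² = 169, b² = 144.
c² = a² - b² = 169 - 144 = 25, so c = 5.
Foci lie on the vertical axis through the center: (h, k ± c).

(-1, 5) and (-1, 15)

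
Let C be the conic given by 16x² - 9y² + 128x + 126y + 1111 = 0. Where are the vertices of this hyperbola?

(-4, -5) and (-4, 19)

Group the x- and y-terms: 16(x² + 8x) -9(y² - 14y) = -1111
Complete the square: 16(x + 4)² -9(y - 7)² = -1111 + 256 - 441 = -1296
Divide through by -1296 to get (y - 7)²/144 - (x + 4)²/81 = 1.
Hyperbola, center (-4, 7), transverse axis vertical; a² = 144, b² = 81.
a = 12. Vertices at (h, k ± a).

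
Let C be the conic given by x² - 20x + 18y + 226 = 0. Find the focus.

Only x is squared. Complete the square in x: (x - 10)² = -18(y + 7).
Vertex (10, -7); 4p = -18 so p = -9/2. Opens down.
Focus is p units from the vertex along the axis: (h, k + p).

(10, -23/2)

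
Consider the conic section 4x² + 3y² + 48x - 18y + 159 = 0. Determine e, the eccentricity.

Group: 4(x² + 12x) + 3(y² - 6y) = -159
Completing the square gives 4(x + 6)² + 3(y - 3)² = -159 + 144 + 27 = 12.
Divide by 12: (x + 6)²/3 + (y - 3)²/4 = 1
Ellipse, center (-6, 3), major axis vertical; a² = 4, b² = 3.
c² = a² - b² = 1, so c = 1.
e = c/a = 1/2.

e = 1/2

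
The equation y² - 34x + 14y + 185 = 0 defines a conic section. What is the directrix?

x = -9/2

Only y is squared. Complete the square in y: (y + 7)² = 34(x - 4).
Vertex (4, -7); 4p = 34 so p = 17/2. Opens right.
Directrix is the vertical line x = h − p = 4 − (17/2) = -9/2.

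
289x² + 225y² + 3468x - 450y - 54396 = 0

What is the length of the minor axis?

289(x² + 12x) + 225(y² - 2y) = 54396
289(x + 6)² + 225(y - 1)² = 54396 + 10404 + 225 = 65025
Divide through by 65025 to get (x + 6)²/225 + (y - 1)²/289 = 1.
Ellipse, center (-6, 1), major axis vertical; a² = 289, b² = 225.
b² = 225 so b = 15; the minor axis has length 2b = 30.

30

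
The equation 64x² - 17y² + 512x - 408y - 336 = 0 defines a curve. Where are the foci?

(-4, -21) and (-4, -3)

Group: 64(x² + 8x) -17(y² + 24y) = 336
Complete the square: 64(x + 4)² -17(y + 12)² = 336 + 1024 - 2448 = -1088
Divide by -1088: (y + 12)²/64 - (x + 4)²/17 = 1
Hyperbola, center (-4, -12), transverse axis vertical; a² = 64, b² = 17.
c² = a² + b² = 64 + 17 = 81, so c = 9.
Foci lie on the vertical axis through the center: (h, k ± c).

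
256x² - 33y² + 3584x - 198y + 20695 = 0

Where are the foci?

Collect terms: 256(x² + 14x) -33(y² + 6y) = -20695
Complete the square in x and y: 256(x + 7)² -33(y + 3)² = -20695 + 12544 - 297 = -8448
Divide by -8448: (y + 3)²/256 - (x + 7)²/33 = 1
Hyperbola, center (-7, -3), transverse axis vertical; a² = 256, b² = 33.
c² = a² + b² = 256 + 33 = 289, so c = 17.
Foci lie on the vertical axis through the center: (h, k ± c).

(-7, -20) and (-7, 14)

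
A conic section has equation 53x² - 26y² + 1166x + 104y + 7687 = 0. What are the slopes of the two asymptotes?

√1378/26 and -√1378/26

Collect terms: 53(x² + 22x) -26(y² - 4y) = -7687
53(x + 11)² -26(y - 2)² = -7687 + 6413 - 104 = -1378
Divide by -1378: (y - 2)²/53 - (x + 11)²/26 = 1
Hyperbola, center (-11, 2), transverse axis vertical; a² = 53, b² = 26.
For a vertical hyperbola the asymptotes have slope ±a/b.
Here that is ±√53/√26 = ±√1378/26.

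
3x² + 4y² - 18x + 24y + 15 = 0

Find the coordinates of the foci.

(1, -3) and (5, -3)

Collect terms: 3(x² - 6x) + 4(y² + 6y) = -15
Complete the square in x and y: 3(x - 3)² + 4(y + 3)² = -15 + 27 + 36 = 48
Dividing both sides by 48: (x - 3)²/16 + (y + 3)²/12 = 1
Ellipse, center (3, -3), major axis horizontal; a² = 16, b² = 12.
c² = a² - b² = 16 - 12 = 4, so c = 2.
Foci lie on the horizontal axis through the center: (h ± c, k).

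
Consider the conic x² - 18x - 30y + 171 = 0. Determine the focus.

Only x is squared. Complete the square in x: (x - 9)² = 30(y - 3).
Vertex (9, 3); 4p = 30 so p = 15/2. Opens up.
Focus is p units from the vertex along the axis: (h, k + p).

(9, 21/2)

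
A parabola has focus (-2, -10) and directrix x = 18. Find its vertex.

The vertex is the midpoint between the focus and the directrix along the axis of symmetry.
Axis is horizontal (directrix is vertical). Vertex x-coordinate = (-2 + 18)/2 = 8; y-coordinate = -10.

(8, -10)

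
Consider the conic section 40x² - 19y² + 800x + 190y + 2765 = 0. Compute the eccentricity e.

e = √1121/19

Group: 40(x² + 20x) -19(y² - 10y) = -2765
Complete the square: 40(x + 10)² -19(y - 5)² = -2765 + 4000 - 475 = 760
Divide by 760: (x + 10)²/19 - (y - 5)²/40 = 1
Hyperbola, center (-10, 5), transverse axis horizontal; a² = 19, b² = 40.
c² = a² + b² = 59, so c = √59.
e = c/a = √59/√19 = √1121/19.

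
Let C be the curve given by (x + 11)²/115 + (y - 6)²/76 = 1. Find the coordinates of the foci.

Center (-11, 6). The larger denominator 115 sits under the x-term, so the major axis is horizontal; a² = 115, b² = 76.
c² = a² - b² = 115 - 76 = 39, so c = √39.
Foci lie on the horizontal axis through the center: (h ± c, k).

(-11 - √39, 6) and (-11 + √39, 6)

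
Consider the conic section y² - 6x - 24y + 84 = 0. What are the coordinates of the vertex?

Only y is squared. Complete the square in y: (y - 12)² = 6(x + 10).
Vertex (-10, 12); 4p = 6 so p = 3/2. Opens right.

(-10, 12)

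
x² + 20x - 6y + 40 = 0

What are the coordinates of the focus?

Only x is squared. Complete the square in x: (x + 10)² = 6(y + 10).
Vertex (-10, -10); 4p = 6 so p = 3/2. Opens up.
Focus is p units from the vertex along the axis: (h, k + p).

(-10, -17/2)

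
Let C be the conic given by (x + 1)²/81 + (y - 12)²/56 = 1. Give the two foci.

Center (-1, 12). The larger denominator 81 sits under the x-term, so the major axis is horizontal; a² = 81, b² = 56.
c² = a² - b² = 81 - 56 = 25, so c = 5.
Foci lie on the horizontal axis through the center: (h ± c, k).

(-6, 12) and (4, 12)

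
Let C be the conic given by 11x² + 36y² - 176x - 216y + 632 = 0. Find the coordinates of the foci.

(3, 3) and (13, 3)

Collect terms: 11(x² - 16x) + 36(y² - 6y) = -632
Complete the square in x and y: 11(x - 8)² + 36(y - 3)² = -632 + 704 + 324 = 396
Divide through by 396 to get (x - 8)²/36 + (y - 3)²/11 = 1.
Ellipse, center (8, 3), major axis horizontal; a² = 36, b² = 11.
c² = a² - b² = 36 - 11 = 25, so c = 5.
Foci lie on the horizontal axis through the center: (h ± c, k).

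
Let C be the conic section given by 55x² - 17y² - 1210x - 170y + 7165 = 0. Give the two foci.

55(x² - 22x) -17(y² + 10y) = -7165
Completing the square gives 55(x - 11)² -17(y + 5)² = -7165 + 6655 - 425 = -935.
Dividing both sides by -935: (y + 5)²/55 - (x - 11)²/17 = 1
Hyperbola, center (11, -5), transverse axis vertical; a² = 55, b² = 17.
c² = a² + b² = 55 + 17 = 72, so c = 6√2.
Foci lie on the vertical axis through the center: (h, k ± c).

(11, -5 - 6√2) and (11, -5 + 6√2)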